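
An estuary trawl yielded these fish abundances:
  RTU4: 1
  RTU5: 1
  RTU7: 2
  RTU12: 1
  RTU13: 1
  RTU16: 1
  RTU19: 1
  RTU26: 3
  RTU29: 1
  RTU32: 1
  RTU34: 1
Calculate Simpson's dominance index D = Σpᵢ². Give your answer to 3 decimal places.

0.112

Total N = 1+1+2+1+1+1+1+3+1+1+1 = 14, so the proportions are 0.07143, 0.07143, 0.14286, 0.07143, 0.07143, 0.07143, 0.07143, 0.21429, 0.07143, 0.07143, 0.07143 (working shown to 5 dp, full precision carried).
D = 0.07143² + 0.07143² + 0.14286² + 0.07143² + 0.07143² + 0.07143² + 0.07143² + 0.21429² + 0.07143² + 0.07143² + 0.07143² = 0.00510 + 0.00510 + 0.02041 + 0.00510 + 0.00510 + 0.00510 + 0.00510 + 0.04592 + 0.00510 + 0.00510 + 0.00510 = 0.11224.
To 3 decimal places, D = 0.112.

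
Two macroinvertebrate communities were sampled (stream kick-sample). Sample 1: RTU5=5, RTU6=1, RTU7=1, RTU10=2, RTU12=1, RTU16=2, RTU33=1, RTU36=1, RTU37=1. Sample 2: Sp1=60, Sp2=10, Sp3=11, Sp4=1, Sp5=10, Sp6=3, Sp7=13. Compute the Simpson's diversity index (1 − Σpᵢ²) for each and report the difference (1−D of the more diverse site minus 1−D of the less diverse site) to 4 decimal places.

0.1782

Sample 1: N=15, proportions 0.333333, 0.066667, 0.066667, 0.133333, 0.066667, 0.133333, 0.066667, 0.066667, 0.066667, giving 1−D = 0.826667 (working shown to 6 dp, full precision carried).
Sample 2: N=108, proportions 0.555556, 0.092593, 0.101852, 0.009259, 0.092593, 0.027778, 0.12037, giving 1−D = 0.648491.
Difference = |0.826667 − 0.648491| = 0.178176, i.e. 0.1782 to 4 decimal places.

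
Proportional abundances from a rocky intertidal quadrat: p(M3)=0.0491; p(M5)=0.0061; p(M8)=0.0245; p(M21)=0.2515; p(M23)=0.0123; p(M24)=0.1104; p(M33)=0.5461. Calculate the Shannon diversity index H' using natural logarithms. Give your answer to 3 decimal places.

Each pᵢ ln pᵢ term (working shown to 5 dp, full precision carried): 0.0491×(-3.01390)=-0.14798, 0.0061×(-5.09947)=-0.03111, 0.0245×(-3.70908)=-0.09087, 0.2515×(-1.38031)=-0.34715, 0.0123×(-4.39816)=-0.05410, 0.1104×(-2.20365)=-0.24328, 0.5461×(-0.60495)=-0.33036.
Sum = -1.24485, so H' = 1.245.

1.245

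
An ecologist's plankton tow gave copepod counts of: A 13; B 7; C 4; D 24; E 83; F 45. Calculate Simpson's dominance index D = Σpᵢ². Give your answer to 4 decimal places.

Total N = 13+7+4+24+83+45 = 176, so the proportions are 0.073864, 0.039773, 0.022727, 0.136364, 0.471591, 0.255682 (working shown to 6 dp, full precision carried).
D = 0.073864² + 0.039773² + 0.022727² + 0.136364² + 0.471591² + 0.255682² = 0.005456 + 0.001582 + 0.000517 + 0.018595 + 0.222398 + 0.065373 = 0.313920.
To 4 decimal places, D = 0.3139.

0.3139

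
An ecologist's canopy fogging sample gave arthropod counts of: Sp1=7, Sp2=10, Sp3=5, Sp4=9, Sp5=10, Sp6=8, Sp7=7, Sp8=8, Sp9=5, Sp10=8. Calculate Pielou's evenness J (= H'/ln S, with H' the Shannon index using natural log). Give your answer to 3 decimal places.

Total N = 7+10+5+9+10+8+7+8+5+8 = 77, so the proportions are 0.09091, 0.12987, 0.06494, 0.11688, 0.12987, 0.1039, 0.09091, 0.1039, 0.06494, 0.1039 (working shown to 5 dp, full precision carried).
H' = −Σ pᵢ ln pᵢ = −((-0.21799) + (-0.26509) + (-0.17756) + (-0.25090) + (-0.26509) + (-0.23526) + (-0.21799) + (-0.23526) + (-0.17756) + (-0.23526)) = 2.27796.
With S = 10 species, ln S = 2.30259, so J = 2.27796/2.30259 = 0.98930, i.e. 0.989 to 3 decimal places.

0.989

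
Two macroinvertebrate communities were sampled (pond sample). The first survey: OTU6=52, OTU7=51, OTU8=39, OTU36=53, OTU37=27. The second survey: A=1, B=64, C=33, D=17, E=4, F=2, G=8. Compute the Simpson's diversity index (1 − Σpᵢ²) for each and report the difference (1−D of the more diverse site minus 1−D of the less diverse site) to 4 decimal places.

0.1238

The first survey: N=222, proportions 0.234234, 0.22973, 0.175676, 0.238739, 0.121622, giving 1−D = 0.789709 (working shown to 6 dp, full precision carried).
The second survey: N=129, proportions 0.007752, 0.496124, 0.255814, 0.131783, 0.031008, 0.015504, 0.062016, giving 1−D = 0.665946.
Difference = |0.789709 − 0.665946| = 0.123763, i.e. 0.1238 to 4 decimal places.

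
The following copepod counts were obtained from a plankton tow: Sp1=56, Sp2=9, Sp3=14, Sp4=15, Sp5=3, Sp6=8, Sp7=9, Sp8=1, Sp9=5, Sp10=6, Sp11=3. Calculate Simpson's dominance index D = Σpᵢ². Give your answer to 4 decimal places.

Total N = 56+9+14+15+3+8+9+1+5+6+3 = 129, so the proportions are 0.434109, 0.069767, 0.108527, 0.116279, 0.023256, 0.062016, 0.069767, 0.007752, 0.03876, 0.046512, 0.023256 (working shown to 6 dp, full precision carried).
D = 0.434109² + 0.069767² + 0.108527² + 0.116279² + 0.023256² + 0.062016² + 0.069767² + 0.007752² + 0.03876² + 0.046512² + 0.023256² = 0.188450 + 0.004867 + 0.011778 + 0.013521 + 0.000541 + 0.003846 + 0.004867 + 0.000060 + 0.001502 + 0.002163 + 0.000541 = 0.232137.
To 4 decimal places, D = 0.2321.

0.2321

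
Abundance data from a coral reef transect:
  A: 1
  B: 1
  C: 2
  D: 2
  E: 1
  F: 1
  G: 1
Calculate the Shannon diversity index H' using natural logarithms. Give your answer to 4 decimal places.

Total N = 1+1+2+2+1+1+1 = 9, so the proportions are 0.111111, 0.111111, 0.222222, 0.222222, 0.111111, 0.111111, 0.111111 (working shown to 6 dp, full precision carried).
Each pᵢ ln pᵢ term: 0.111111×(-2.197225)=-0.244136, 0.111111×(-2.197225)=-0.244136, 0.222222×(-1.504077)=-0.334239, 0.222222×(-1.504077)=-0.334239, 0.111111×(-2.197225)=-0.244136, 0.111111×(-2.197225)=-0.244136, 0.111111×(-2.197225)=-0.244136.
Sum = -1.889159, so H' = 1.8892.

1.8892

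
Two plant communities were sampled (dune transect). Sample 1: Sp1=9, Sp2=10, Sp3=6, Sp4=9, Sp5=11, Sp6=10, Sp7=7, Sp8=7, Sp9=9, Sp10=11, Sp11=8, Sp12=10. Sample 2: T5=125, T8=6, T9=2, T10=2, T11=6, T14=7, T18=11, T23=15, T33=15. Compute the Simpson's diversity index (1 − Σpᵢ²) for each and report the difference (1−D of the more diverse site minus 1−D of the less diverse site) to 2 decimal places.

Sample 1: N=107, proportions 0.084112, 0.093458, 0.056075, 0.084112, 0.102804, 0.093458, 0.065421, 0.065421, 0.084112, 0.102804, 0.074766, 0.093458, giving 1−D = 0.914141 (working shown to 6 dp, full precision carried).
Sample 2: N=189, proportions 0.661376, 0.031746, 0.010582, 0.010582, 0.031746, 0.037037, 0.058201, 0.079365, 0.079365, giving 1−D = 0.542986.
Difference = |0.914141 − 0.542986| = 0.371155, i.e. 0.37 to 2 decimal places.

0.37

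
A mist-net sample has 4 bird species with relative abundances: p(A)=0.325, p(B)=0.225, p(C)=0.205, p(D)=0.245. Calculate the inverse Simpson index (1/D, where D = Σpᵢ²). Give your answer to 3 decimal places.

3.871

D = 0.325² + 0.225² + 0.205² + 0.245² = 0.1056250 + 0.0506250 + 0.0420250 + 0.0600250 = 0.2583000 (working shown to 7 dp, full precision carried).
So 1/D = 3.87147, i.e. 3.871 to 3 decimal places.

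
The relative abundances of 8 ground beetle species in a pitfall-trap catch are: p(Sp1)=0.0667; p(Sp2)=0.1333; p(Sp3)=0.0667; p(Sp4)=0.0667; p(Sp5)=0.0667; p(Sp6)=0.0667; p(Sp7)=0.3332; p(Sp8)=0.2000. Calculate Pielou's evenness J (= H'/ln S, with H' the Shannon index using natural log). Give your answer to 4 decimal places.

H' = −Σ pᵢ ln pᵢ = −((-0.180594) + (-0.268620) + (-0.180594) + (-0.180594) + (-0.180594) + (-0.180594) + (-0.366191) + (-0.321888)) = 1.859666 (working shown to 6 dp, full precision carried).
With S = 8 species, ln S = 2.079442, so J = 1.859666/2.079442 = 0.894311, i.e. 0.8943 to 4 decimal places.

0.8943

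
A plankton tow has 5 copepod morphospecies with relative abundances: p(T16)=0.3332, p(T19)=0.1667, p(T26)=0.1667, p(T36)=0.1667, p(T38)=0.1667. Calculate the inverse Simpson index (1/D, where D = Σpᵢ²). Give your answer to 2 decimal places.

4.50

D = 0.3332² + 0.1667² + 0.1667² + 0.1667² + 0.1667² = 0.111022 + 0.027789 + 0.027789 + 0.027789 + 0.027789 = 0.222178 (working shown to 6 dp, full precision carried).
So 1/D = 4.5009, i.e. 4.50 to 2 decimal places.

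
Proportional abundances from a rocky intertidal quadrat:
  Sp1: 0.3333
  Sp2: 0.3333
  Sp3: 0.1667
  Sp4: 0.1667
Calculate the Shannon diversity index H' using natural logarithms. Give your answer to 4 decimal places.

1.3297

Each pᵢ ln pᵢ term (working shown to 6 dp, full precision carried): 0.3333×(-1.098712)=-0.366201, 0.3333×(-1.098712)=-0.366201, 0.1667×(-1.791559)=-0.298653, 0.1667×(-1.791559)=-0.298653.
Sum = -1.329708, so H' = 1.3297.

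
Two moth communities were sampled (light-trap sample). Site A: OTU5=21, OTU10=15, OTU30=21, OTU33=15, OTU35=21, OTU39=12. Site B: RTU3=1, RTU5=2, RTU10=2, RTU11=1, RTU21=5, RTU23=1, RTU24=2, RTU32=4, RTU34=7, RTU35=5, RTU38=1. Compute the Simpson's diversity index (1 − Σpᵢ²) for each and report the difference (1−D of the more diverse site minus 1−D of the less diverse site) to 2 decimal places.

Site A: N=105, proportions 0.2, 0.1429, 0.2, 0.1429, 0.2, 0.1143, giving 1−D = 0.8261 (working shown to 4 dp, full precision carried).
Site B: N=31, proportions 0.0323, 0.0645, 0.0645, 0.0323, 0.1613, 0.0323, 0.0645, 0.129, 0.2258, 0.1613, 0.0323, giving 1−D = 0.8637.
Difference = |0.8261 − 0.8637| = 0.0376, i.e. 0.04 to 2 decimal places.

0.04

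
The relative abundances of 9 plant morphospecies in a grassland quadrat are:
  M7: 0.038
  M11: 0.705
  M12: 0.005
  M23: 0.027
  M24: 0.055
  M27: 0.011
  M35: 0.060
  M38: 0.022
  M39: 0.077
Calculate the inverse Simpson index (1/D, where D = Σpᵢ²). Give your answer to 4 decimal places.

1.9517

D = 0.038² + 0.705² + 0.005² + 0.027² + 0.055² + 0.011² + 0.06² + 0.022² + 0.077² = 0.0014440 + 0.4970250 + 0.0000250 + 0.0007290 + 0.0030250 + 0.0001210 + 0.0036000 + 0.0004840 + 0.0059290 = 0.5123820 (working shown to 7 dp, full precision carried).
So 1/D = 1.951669, i.e. 1.9517 to 4 decimal places.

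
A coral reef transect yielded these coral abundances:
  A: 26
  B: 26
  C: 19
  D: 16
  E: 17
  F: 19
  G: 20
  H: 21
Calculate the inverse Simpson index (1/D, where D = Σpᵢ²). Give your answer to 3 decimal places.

7.773

Total N = 26+26+19+16+17+19+20+21 = 164, so the proportions are 0.1585366, 0.1585366, 0.1158537, 0.097561, 0.1036585, 0.1158537, 0.1219512, 0.1280488 (working shown to 7 dp, full precision carried).
D = 0.1585366² + 0.1585366² + 0.1158537² + 0.097561² + 0.1036585² + 0.1158537² + 0.1219512² + 0.1280488² = 0.0251338 + 0.0251338 + 0.0134221 + 0.0095181 + 0.0107451 + 0.0134221 + 0.0148721 + 0.0163965 = 0.1286437.
So 1/D = 7.77341, i.e. 7.773 to 3 decimal places.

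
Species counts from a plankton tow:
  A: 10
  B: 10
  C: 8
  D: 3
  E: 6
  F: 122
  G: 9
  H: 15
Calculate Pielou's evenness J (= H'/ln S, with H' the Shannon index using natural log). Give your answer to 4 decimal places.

Total N = 10+10+8+3+6+122+9+15 = 183, so the proportions are 0.054645, 0.054645, 0.043716, 0.016393, 0.032787, 0.666667, 0.04918, 0.081967 (working shown to 6 dp, full precision carried).
H' = −Σ pᵢ ln pᵢ = −((-0.158847) + (-0.158847) + (-0.136833) + (-0.067391) + (-0.112057) + (-0.270310) + (-0.148144) + (-0.205036)) = 1.257464.
With S = 8 species, ln S = 2.079442, so J = 1.257464/2.079442 = 0.604713, i.e. 0.6047 to 4 decimal places.

0.6047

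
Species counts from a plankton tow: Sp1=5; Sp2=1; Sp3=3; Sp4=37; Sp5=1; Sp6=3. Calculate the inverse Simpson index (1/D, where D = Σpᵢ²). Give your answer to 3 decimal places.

1.768

Total N = 5+1+3+37+1+3 = 50, so the proportions are 0.1, 0.02, 0.06, 0.74, 0.02, 0.06 (working shown to 6 dp, full precision carried).
D = 0.1² + 0.02² + 0.06² + 0.74² + 0.02² + 0.06² = 0.010000 + 0.000400 + 0.003600 + 0.547600 + 0.000400 + 0.003600 = 0.565600.
So 1/D = 1.76803, i.e. 1.768 to 3 decimal places.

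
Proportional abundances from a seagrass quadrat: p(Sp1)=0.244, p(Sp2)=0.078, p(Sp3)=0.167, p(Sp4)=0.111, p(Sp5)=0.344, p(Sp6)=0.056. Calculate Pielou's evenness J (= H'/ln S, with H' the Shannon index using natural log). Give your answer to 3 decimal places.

H' = −Σ pᵢ ln pᵢ = −((-0.34418) + (-0.19898) + (-0.29889) + (-0.24400) + (-0.36709) + (-0.16141)) = 1.61456 (working shown to 5 dp, full precision carried).
With S = 6 species, ln S = 1.79176, so J = 1.61456/1.79176 = 0.90110, i.e. 0.901 to 3 decimal places.

0.901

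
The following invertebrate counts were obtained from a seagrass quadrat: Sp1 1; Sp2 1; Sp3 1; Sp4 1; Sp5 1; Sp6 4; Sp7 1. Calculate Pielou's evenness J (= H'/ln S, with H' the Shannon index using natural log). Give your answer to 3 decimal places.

0.898

Total N = 1+1+1+1+1+4+1 = 10, so the proportions are 0.1, 0.1, 0.1, 0.1, 0.1, 0.4, 0.1 (working shown to 5 dp, full precision carried).
H' = −Σ pᵢ ln pᵢ = −((-0.23026) + (-0.23026) + (-0.23026) + (-0.23026) + (-0.23026) + (-0.36652) + (-0.23026)) = 1.74807.
With S = 7 species, ln S = 1.94591, so J = 1.74807/1.94591 = 0.89833, i.e. 0.898 to 3 decimal places.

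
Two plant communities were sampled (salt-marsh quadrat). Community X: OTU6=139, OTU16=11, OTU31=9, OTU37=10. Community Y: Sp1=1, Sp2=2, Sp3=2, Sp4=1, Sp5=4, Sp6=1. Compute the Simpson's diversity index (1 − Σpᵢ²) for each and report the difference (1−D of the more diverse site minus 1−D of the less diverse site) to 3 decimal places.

Community X: N=169, proportions 0.82249, 0.06509, 0.05325, 0.05917, giving 1−D = 0.31294 (working shown to 5 dp, full precision carried).
Community Y: N=11, proportions 0.09091, 0.18182, 0.18182, 0.09091, 0.36364, 0.09091, giving 1−D = 0.77686.
Difference = |0.31294 − 0.77686| = 0.46392, i.e. 0.464 to 3 decimal places.

0.464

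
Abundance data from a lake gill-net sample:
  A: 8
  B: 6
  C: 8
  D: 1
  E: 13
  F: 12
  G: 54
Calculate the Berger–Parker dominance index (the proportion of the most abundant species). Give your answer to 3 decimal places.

Total N = 8+6+8+1+13+12+54 = 102, so the proportions are 0.07843, 0.05882, 0.07843, 0.0098, 0.12745, 0.11765, 0.52941 (working shown to 5 dp, full precision carried).
The largest proportion is 0.52941, i.e. d = 0.529 to 3 decimal places.

0.529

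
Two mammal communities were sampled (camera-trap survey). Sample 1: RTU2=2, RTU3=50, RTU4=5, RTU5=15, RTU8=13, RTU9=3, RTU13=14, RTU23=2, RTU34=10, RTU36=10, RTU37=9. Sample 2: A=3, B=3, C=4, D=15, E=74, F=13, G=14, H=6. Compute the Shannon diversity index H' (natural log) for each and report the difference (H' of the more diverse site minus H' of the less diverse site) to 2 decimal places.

0.53

Sample 1: N=133, proportions 0.015, 0.3759, 0.0376, 0.1128, 0.0977, 0.0226, 0.1053, 0.015, 0.0752, 0.0752, 0.0677, giving H' = 1.9847 (working shown to 4 dp, full precision carried).
Sample 2: N=132, proportions 0.0227, 0.0227, 0.0303, 0.1136, 0.5606, 0.0985, 0.1061, 0.0455, giving H' = 1.4563.
Difference = |1.9847 − 1.4563| = 0.5284, i.e. 0.53 to 2 decimal places.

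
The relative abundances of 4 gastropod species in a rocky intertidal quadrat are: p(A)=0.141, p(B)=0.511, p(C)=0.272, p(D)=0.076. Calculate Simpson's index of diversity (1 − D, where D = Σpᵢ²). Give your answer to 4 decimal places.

0.6392

D = 0.141² + 0.511² + 0.272² + 0.076² = 0.019881 + 0.261121 + 0.073984 + 0.005776 = 0.360762 (working shown to 6 dp, full precision carried).
So 1 − D = 0.639238, i.e. 0.6392 to 4 decimal places.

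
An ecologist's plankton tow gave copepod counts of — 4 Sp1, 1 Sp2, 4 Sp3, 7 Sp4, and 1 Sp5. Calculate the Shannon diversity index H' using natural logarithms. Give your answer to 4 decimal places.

1.3796

Total N = 4+1+4+7+1 = 17, so the proportions are 0.235294, 0.058824, 0.235294, 0.411765, 0.058824 (working shown to 6 dp, full precision carried).
Each pᵢ ln pᵢ term: 0.235294×(-1.446919)=-0.340452, 0.058824×(-2.833213)=-0.166660, 0.235294×(-1.446919)=-0.340452, 0.411765×(-0.887303)=-0.365360, 0.058824×(-2.833213)=-0.166660.
Sum = -1.379582, so H' = 1.3796.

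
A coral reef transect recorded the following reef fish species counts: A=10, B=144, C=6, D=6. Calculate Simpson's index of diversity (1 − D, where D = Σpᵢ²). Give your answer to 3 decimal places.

0.241

Total N = 10+144+6+6 = 166, so the proportions are 0.06024, 0.86747, 0.03614, 0.03614 (working shown to 5 dp, full precision carried).
D = 0.06024² + 0.86747² + 0.03614² + 0.03614² = 0.00363 + 0.75250 + 0.00131 + 0.00131 = 0.75875.
So 1 − D = 0.24125, i.e. 0.241 to 3 decimal places.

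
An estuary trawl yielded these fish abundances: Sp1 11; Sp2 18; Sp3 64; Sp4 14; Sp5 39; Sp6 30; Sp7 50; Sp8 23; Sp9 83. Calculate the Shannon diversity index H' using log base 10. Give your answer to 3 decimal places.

Total N = 11+18+64+14+39+30+50+23+83 = 332, so the proportions are 0.03313, 0.05422, 0.19277, 0.04217, 0.11747, 0.09036, 0.1506, 0.06928, 0.25 (working shown to 5 dp, full precision carried).
Each pᵢ log₁₀ pᵢ term: 0.03313×(-1.47975)=-0.04903, 0.05422×(-1.26587)=-0.06863, 0.19277×(-0.71496)=-0.13782, 0.04217×(-1.37501)=-0.05798, 0.11747×(-0.93007)=-0.10926, 0.09036×(-1.04402)=-0.09434, 0.1506×(-0.82217)=-0.12382, 0.06928×(-1.15941)=-0.08032, 0.25×(-0.60206)=-0.15051.
Sum = -0.87172, so H' = 0.872.

0.872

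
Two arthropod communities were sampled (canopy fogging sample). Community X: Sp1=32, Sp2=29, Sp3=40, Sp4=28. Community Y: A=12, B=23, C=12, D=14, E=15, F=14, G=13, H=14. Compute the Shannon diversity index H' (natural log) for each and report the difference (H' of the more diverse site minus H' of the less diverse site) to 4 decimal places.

Community X: N=129, proportions 0.248062, 0.224806, 0.310078, 0.217054, giving H' = 1.375998 (working shown to 6 dp, full precision carried).
Community Y: N=117, proportions 0.102564, 0.196581, 0.102564, 0.119658, 0.128205, 0.119658, 0.111111, 0.119658, giving H' = 2.056536.
Difference = |1.375998 − 2.056536| = 0.680538, i.e. 0.6805 to 4 decimal places.

0.6805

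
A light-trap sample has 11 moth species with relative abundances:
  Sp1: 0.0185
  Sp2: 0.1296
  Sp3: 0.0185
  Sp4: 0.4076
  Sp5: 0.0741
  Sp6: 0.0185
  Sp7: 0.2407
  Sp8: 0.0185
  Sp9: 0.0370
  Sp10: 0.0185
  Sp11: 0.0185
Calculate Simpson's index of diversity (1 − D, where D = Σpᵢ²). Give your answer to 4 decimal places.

D = 0.0185² + 0.1296² + 0.0185² + 0.4076² + 0.0741² + 0.0185² + 0.2407² + 0.0185² + 0.037² + 0.0185² + 0.0185² = 0.000342 + 0.016796 + 0.000342 + 0.166138 + 0.005491 + 0.000342 + 0.057936 + 0.000342 + 0.001369 + 0.000342 + 0.000342 = 0.249784 (working shown to 6 dp, full precision carried).
So 1 − D = 0.750216, i.e. 0.7502 to 4 decimal places.

0.7502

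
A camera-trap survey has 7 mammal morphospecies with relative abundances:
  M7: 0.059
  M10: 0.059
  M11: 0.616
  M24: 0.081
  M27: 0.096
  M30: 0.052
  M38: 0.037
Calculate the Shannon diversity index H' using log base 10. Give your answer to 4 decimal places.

0.5805

Each pᵢ log₁₀ pᵢ term (working shown to 6 dp, full precision carried): 0.059×(-1.229148)=-0.072520, 0.059×(-1.229148)=-0.072520, 0.616×(-0.210419)=-0.129618, 0.081×(-1.091515)=-0.088413, 0.096×(-1.017729)=-0.097702, 0.052×(-1.283997)=-0.066768, 0.037×(-1.431798)=-0.052977.
Sum = -0.580517, so H' = 0.5805.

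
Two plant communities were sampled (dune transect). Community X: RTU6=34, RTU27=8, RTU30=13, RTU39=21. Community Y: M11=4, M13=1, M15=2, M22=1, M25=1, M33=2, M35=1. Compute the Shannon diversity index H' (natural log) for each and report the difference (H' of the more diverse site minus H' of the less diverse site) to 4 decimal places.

0.5375

Community X: N=76, proportions 0.447368, 0.105263, 0.171053, 0.276316, giving H' = 1.254271 (working shown to 6 dp, full precision carried).
Community Y: N=12, proportions 0.333333, 0.083333, 0.166667, 0.083333, 0.083333, 0.166667, 0.083333, giving H' = 1.791759.
Difference = |1.254271 − 1.791759| = 0.537488, i.e. 0.5375 to 4 decimal places.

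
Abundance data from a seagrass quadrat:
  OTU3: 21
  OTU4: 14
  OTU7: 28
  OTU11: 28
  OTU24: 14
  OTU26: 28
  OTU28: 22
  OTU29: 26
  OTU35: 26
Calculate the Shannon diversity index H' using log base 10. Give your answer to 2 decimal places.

0.94

Total N = 21+14+28+28+14+28+22+26+26 = 207, so the proportions are 0.1014, 0.0676, 0.1353, 0.1353, 0.0676, 0.1353, 0.1063, 0.1256, 0.1256 (working shown to 4 dp, full precision carried).
Each pᵢ log₁₀ pᵢ term: 0.1014×(-0.9938)=-0.1008, 0.0676×(-1.1698)=-0.0791, 0.1353×(-0.8688)=-0.1175, 0.1353×(-0.8688)=-0.1175, 0.0676×(-1.1698)=-0.0791, 0.1353×(-0.8688)=-0.1175, 0.1063×(-0.9735)=-0.1035, 0.1256×(-0.9010)=-0.1132, 0.1256×(-0.9010)=-0.1132.
Sum = -0.9414, so H' = 0.94.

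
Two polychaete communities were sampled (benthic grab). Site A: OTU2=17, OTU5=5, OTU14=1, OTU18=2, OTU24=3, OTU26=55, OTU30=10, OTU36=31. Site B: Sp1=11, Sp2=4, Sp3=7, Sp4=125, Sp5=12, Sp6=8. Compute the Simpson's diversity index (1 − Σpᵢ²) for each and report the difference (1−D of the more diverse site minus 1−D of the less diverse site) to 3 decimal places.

Site A: N=124, proportions 0.1371, 0.04032, 0.00806, 0.01613, 0.02419, 0.44355, 0.08065, 0.25, giving 1−D = 0.71293 (working shown to 5 dp, full precision carried).
Site B: N=167, proportions 0.06587, 0.02395, 0.04192, 0.7485, 0.07186, 0.0479, giving 1−D = 0.42562.
Difference = |0.71293 − 0.42562| = 0.28731, i.e. 0.287 to 3 decimal places.

0.287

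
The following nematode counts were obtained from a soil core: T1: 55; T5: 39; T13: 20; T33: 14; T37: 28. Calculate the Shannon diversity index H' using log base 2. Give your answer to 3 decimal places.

2.167

Total N = 55+39+20+14+28 = 156, so the proportions are 0.35256, 0.25, 0.12821, 0.08974, 0.17949 (working shown to 5 dp, full precision carried).
Each pᵢ log₂ pᵢ term: 0.35256×(-1.50404)=-0.53027, 0.25×(-2.00000)=-0.50000, 0.12821×(-2.96347)=-0.37993, 0.08974×(-3.47805)=-0.31213, 0.17949×(-2.47805)=-0.44478.
Sum = -2.16711, so H' = 2.167.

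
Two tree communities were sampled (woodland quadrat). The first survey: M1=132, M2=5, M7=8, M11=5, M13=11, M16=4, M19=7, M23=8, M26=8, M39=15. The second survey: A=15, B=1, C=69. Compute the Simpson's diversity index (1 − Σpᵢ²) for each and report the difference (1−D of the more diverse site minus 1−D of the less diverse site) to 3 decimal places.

0.252

The first survey: N=203, proportions 0.650246, 0.024631, 0.039409, 0.024631, 0.054187, 0.019704, 0.034483, 0.039409, 0.039409, 0.073892, giving 1−D = 0.561334 (working shown to 6 dp, full precision carried).
The second survey: N=85, proportions 0.176471, 0.011765, 0.811765, giving 1−D = 0.309758.
Difference = |0.561334 − 0.309758| = 0.251576, i.e. 0.252 to 3 decimal places.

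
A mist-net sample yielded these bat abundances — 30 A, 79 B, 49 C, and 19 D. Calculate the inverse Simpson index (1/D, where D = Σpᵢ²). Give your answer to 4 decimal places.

Total N = 30+79+49+19 = 177, so the proportions are 0.16949153, 0.44632768, 0.27683616, 0.10734463 (working shown to 8 dp, full precision carried).
D = 0.16949153² + 0.44632768² + 0.27683616² + 0.10734463² = 0.02872738 + 0.19920840 + 0.07663826 + 0.01152287 = 0.31609691.
So 1/D = 3.163587, i.e. 3.1636 to 4 decimal places.

3.1636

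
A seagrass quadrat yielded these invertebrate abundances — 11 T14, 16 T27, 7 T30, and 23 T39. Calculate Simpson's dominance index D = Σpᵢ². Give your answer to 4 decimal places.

0.2939

Total N = 11+16+7+23 = 57, so the proportions are 0.192982, 0.280702, 0.122807, 0.403509 (working shown to 6 dp, full precision carried).
D = 0.192982² + 0.280702² + 0.122807² + 0.403509² = 0.037242 + 0.078793 + 0.015082 + 0.162819 = 0.293937.
To 4 decimal places, D = 0.2939.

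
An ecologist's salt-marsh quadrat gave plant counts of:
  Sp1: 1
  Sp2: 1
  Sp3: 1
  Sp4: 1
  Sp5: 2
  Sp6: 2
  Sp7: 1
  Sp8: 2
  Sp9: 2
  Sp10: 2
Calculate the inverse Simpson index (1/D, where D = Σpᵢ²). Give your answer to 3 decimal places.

Total N = 1+1+1+1+2+2+1+2+2+2 = 15, so the proportions are 0.0666667, 0.0666667, 0.0666667, 0.0666667, 0.1333333, 0.1333333, 0.0666667, 0.1333333, 0.1333333, 0.1333333 (working shown to 7 dp, full precision carried).
D = 0.0666667² + 0.0666667² + 0.0666667² + 0.0666667² + 0.1333333² + 0.1333333² + 0.0666667² + 0.1333333² + 0.1333333² + 0.1333333² = 0.0044444 + 0.0044444 + 0.0044444 + 0.0044444 + 0.0177778 + 0.0177778 + 0.0044444 + 0.0177778 + 0.0177778 + 0.0177778 = 0.1111111.
So 1/D = 9.00000, i.e. 9.000 to 3 decimal places.

9.000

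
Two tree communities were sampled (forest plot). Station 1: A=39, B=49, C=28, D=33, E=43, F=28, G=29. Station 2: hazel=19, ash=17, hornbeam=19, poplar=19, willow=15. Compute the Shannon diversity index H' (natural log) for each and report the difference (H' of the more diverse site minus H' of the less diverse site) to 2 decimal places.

Station 1: N=249, proportions 0.1566, 0.1968, 0.1124, 0.1325, 0.1727, 0.1124, 0.1165, giving H' = 1.9233 (working shown to 4 dp, full precision carried).
Station 2: N=89, proportions 0.2135, 0.191, 0.2135, 0.2135, 0.1685, giving H' = 1.6053.
Difference = |1.9233 − 1.6053| = 0.3180, i.e. 0.32 to 2 decimal places.

0.32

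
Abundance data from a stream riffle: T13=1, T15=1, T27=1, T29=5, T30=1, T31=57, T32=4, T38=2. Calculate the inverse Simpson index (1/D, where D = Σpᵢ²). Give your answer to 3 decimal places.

Total N = 1+1+1+5+1+57+4+2 = 72, so the proportions are 0.013889, 0.013889, 0.013889, 0.069444, 0.013889, 0.791667, 0.055556, 0.027778 (working shown to 6 dp, full precision carried).
D = 0.013889² + 0.013889² + 0.013889² + 0.069444² + 0.013889² + 0.791667² + 0.055556² + 0.027778² = 0.000193 + 0.000193 + 0.000193 + 0.004823 + 0.000193 + 0.626736 + 0.003086 + 0.000772 = 0.636188.
So 1/D = 1.57186, i.e. 1.572 to 3 decimal places.

1.572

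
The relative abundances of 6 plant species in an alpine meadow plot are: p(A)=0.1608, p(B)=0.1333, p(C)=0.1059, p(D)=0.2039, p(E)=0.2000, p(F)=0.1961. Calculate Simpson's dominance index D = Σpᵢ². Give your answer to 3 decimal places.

0.175

D = 0.1608² + 0.1333² + 0.1059² + 0.2039² + 0.2² + 0.1961² = 0.02586 + 0.01777 + 0.01121 + 0.04158 + 0.04000 + 0.03846 = 0.17487 (working shown to 5 dp, full precision carried).
To 3 decimal places, D = 0.175.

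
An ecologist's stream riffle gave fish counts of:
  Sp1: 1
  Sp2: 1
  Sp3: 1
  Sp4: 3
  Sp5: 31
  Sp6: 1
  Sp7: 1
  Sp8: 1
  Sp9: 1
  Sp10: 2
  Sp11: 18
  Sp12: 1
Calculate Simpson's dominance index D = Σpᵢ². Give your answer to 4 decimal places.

0.3398

Total N = 1+1+1+3+31+1+1+1+1+2+18+1 = 62, so the proportions are 0.01612903, 0.01612903, 0.01612903, 0.0483871, 0.5, 0.01612903, 0.01612903, 0.01612903, 0.01612903, 0.03225806, 0.29032258, 0.01612903 (working shown to 8 dp, full precision carried).
D = 0.01612903² + 0.01612903² + 0.01612903² + 0.0483871² + 0.5² + 0.01612903² + 0.01612903² + 0.01612903² + 0.01612903² + 0.03225806² + 0.29032258² + 0.01612903² = 0.00026015 + 0.00026015 + 0.00026015 + 0.00234131 + 0.25000000 + 0.00026015 + 0.00026015 + 0.00026015 + 0.00026015 + 0.00104058 + 0.08428720 + 0.00026015 = 0.33975026.
To 4 decimal places, D = 0.3398.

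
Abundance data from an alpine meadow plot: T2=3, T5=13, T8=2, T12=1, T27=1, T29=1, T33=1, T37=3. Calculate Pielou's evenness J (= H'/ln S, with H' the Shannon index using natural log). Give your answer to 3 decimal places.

Total N = 3+13+2+1+1+1+1+3 = 25, so the proportions are 0.12, 0.52, 0.08, 0.04, 0.04, 0.04, 0.04, 0.12 (working shown to 5 dp, full precision carried).
H' = −Σ pᵢ ln pᵢ = −((-0.25443) + (-0.34004) + (-0.20206) + (-0.12876) + (-0.12876) + (-0.12876) + (-0.12876) + (-0.25443)) = 1.56598.
With S = 8 species, ln S = 2.07944, so J = 1.56598/2.07944 = 0.75308, i.e. 0.753 to 3 decimal places.

0.753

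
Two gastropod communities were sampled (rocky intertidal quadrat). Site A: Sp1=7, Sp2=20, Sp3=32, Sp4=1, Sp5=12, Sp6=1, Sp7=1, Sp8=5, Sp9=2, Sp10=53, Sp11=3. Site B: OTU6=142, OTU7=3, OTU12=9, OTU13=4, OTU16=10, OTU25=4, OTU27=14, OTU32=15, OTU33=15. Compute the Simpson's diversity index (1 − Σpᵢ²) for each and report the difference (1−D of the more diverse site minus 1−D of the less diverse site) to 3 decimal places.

0.213

Site A: N=137, proportions 0.05109, 0.14599, 0.23358, 0.0073, 0.08759, 0.0073, 0.0073, 0.0365, 0.0146, 0.38686, 0.0219, giving 1−D = 0.76200 (working shown to 5 dp, full precision carried).
Site B: N=216, proportions 0.65741, 0.01389, 0.04167, 0.01852, 0.0463, 0.01852, 0.06481, 0.06944, 0.06944, giving 1−D = 0.54921.
Difference = |0.76200 − 0.54921| = 0.21279, i.e. 0.213 to 3 decimal places.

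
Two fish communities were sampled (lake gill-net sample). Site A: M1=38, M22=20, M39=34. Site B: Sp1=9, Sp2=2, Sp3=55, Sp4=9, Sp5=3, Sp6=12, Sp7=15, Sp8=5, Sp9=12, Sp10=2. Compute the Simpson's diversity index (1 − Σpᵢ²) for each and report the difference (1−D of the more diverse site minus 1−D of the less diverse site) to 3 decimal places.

Site A: N=92, proportions 0.413043, 0.217391, 0.369565, giving 1−D = 0.645558 (working shown to 6 dp, full precision carried).
Site B: N=124, proportions 0.072581, 0.016129, 0.443548, 0.072581, 0.024194, 0.096774, 0.120968, 0.040323, 0.096774, 0.016129, giving 1−D = 0.756634.
Difference = |0.645558 − 0.756634| = 0.111076, i.e. 0.111 to 3 decimal places.

0.111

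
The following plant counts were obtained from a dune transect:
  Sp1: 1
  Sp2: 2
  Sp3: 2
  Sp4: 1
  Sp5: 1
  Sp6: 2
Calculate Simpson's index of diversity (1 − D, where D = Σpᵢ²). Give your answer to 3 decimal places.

Total N = 1+2+2+1+1+2 = 9, so the proportions are 0.11111, 0.22222, 0.22222, 0.11111, 0.11111, 0.22222 (working shown to 5 dp, full precision carried).
D = 0.11111² + 0.22222² + 0.22222² + 0.11111² + 0.11111² + 0.22222² = 0.01235 + 0.04938 + 0.04938 + 0.01235 + 0.01235 + 0.04938 = 0.18519.
So 1 − D = 0.81481, i.e. 0.815 to 3 decimal places.

0.815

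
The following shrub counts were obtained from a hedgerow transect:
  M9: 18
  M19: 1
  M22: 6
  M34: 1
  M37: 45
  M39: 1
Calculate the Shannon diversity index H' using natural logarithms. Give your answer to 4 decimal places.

1.0256

Total N = 18+1+6+1+45+1 = 72, so the proportions are 0.25, 0.013889, 0.083333, 0.013889, 0.625, 0.013889 (working shown to 6 dp, full precision carried).
Each pᵢ ln pᵢ term: 0.25×(-1.386294)=-0.346574, 0.013889×(-4.276666)=-0.059398, 0.083333×(-2.484907)=-0.207076, 0.013889×(-4.276666)=-0.059398, 0.625×(-0.470004)=-0.293752, 0.013889×(-4.276666)=-0.059398.
Sum = -1.025596, so H' = 1.0256.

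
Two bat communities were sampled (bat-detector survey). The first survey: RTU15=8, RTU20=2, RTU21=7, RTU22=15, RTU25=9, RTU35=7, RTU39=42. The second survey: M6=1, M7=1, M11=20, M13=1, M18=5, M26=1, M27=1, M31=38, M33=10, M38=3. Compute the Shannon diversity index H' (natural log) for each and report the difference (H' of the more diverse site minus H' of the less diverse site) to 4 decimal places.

The first survey: N=90, proportions 0.088889, 0.022222, 0.077778, 0.166667, 0.1, 0.077778, 0.466667, giving H' = 1.581560 (working shown to 6 dp, full precision carried).
The second survey: N=81, proportions 0.012346, 0.012346, 0.246914, 0.012346, 0.061728, 0.012346, 0.012346, 0.469136, 0.123457, 0.037037, giving H' = 1.523933.
Difference = |1.581560 − 1.523933| = 0.057627, i.e. 0.0576 to 4 decimal places.

0.0576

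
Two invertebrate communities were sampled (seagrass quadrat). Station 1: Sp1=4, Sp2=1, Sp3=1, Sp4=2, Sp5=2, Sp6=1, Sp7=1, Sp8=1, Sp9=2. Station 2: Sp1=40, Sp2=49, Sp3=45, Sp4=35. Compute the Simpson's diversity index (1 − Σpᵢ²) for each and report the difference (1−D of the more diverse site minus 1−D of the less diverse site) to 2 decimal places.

Station 1: N=15, proportions 0.2667, 0.0667, 0.0667, 0.1333, 0.1333, 0.0667, 0.0667, 0.0667, 0.1333, giving 1−D = 0.8533 (working shown to 4 dp, full precision carried).
Station 2: N=169, proportions 0.2367, 0.2899, 0.2663, 0.2071, giving 1−D = 0.7461.
Difference = |0.8533 − 0.7461| = 0.1072, i.e. 0.11 to 2 decimal places.

0.11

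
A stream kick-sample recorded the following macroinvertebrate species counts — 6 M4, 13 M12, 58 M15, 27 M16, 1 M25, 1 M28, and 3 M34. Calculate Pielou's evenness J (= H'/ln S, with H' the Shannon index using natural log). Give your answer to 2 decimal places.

Total N = 6+13+58+27+1+1+3 = 109, so the proportions are 0.055, 0.1193, 0.5321, 0.2477, 0.0092, 0.0092, 0.0275 (working shown to 4 dp, full precision carried).
H' = −Σ pᵢ ln pᵢ = −((-0.1596) + (-0.2536) + (-0.3357) + (-0.3457) + (-0.0430) + (-0.0430) + (-0.0989)) = 1.2796.
With S = 7 species, ln S = 1.9459, so J = 1.2796/1.9459 = 0.6576, i.e. 0.66 to 2 decimal places.

0.66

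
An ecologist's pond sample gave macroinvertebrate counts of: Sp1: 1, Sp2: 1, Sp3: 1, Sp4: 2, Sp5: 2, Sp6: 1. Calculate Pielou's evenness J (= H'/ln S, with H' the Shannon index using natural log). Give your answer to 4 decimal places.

Total N = 1+1+1+2+2+1 = 8, so the proportions are 0.125, 0.125, 0.125, 0.25, 0.25, 0.125 (working shown to 6 dp, full precision carried).
H' = −Σ pᵢ ln pᵢ = −((-0.259930) + (-0.259930) + (-0.259930) + (-0.346574) + (-0.346574) + (-0.259930)) = 1.732868.
With S = 6 species, ln S = 1.791759, so J = 1.732868/1.791759 = 0.967132, i.e. 0.9671 to 4 decimal places.

0.9671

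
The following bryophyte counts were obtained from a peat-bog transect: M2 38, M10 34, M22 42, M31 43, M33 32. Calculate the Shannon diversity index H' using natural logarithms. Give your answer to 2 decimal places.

1.60

Total N = 38+34+42+43+32 = 189, so the proportions are 0.2011, 0.1799, 0.2222, 0.2275, 0.1693 (working shown to 4 dp, full precision carried).
Each pᵢ ln pᵢ term: 0.2011×(-1.6042)=-0.3225, 0.1799×(-1.7154)=-0.3086, 0.2222×(-1.5041)=-0.3342, 0.2275×(-1.4805)=-0.3368, 0.1693×(-1.7760)=-0.3007.
Sum = -1.6029, so H' = 1.60.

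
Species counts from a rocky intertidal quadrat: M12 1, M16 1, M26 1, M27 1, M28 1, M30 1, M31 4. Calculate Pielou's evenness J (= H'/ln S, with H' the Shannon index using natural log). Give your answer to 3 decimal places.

0.898

Total N = 1+1+1+1+1+1+4 = 10, so the proportions are 0.1, 0.1, 0.1, 0.1, 0.1, 0.1, 0.4 (working shown to 5 dp, full precision carried).
H' = −Σ pᵢ ln pᵢ = −((-0.23026) + (-0.23026) + (-0.23026) + (-0.23026) + (-0.23026) + (-0.23026) + (-0.36652)) = 1.74807.
With S = 7 species, ln S = 1.94591, so J = 1.74807/1.94591 = 0.89833, i.e. 0.898 to 3 decimal places.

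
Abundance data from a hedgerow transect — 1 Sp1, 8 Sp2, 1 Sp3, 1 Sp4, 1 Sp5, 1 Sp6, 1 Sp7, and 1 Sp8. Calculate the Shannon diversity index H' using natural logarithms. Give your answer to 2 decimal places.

1.60

Total N = 1+8+1+1+1+1+1+1 = 15, so the proportions are 0.0667, 0.5333, 0.0667, 0.0667, 0.0667, 0.0667, 0.0667, 0.0667 (working shown to 4 dp, full precision carried).
Each pᵢ ln pᵢ term: 0.0667×(-2.7081)=-0.1805, 0.5333×(-0.6286)=-0.3353, 0.0667×(-2.7081)=-0.1805, 0.0667×(-2.7081)=-0.1805, 0.0667×(-2.7081)=-0.1805, 0.0667×(-2.7081)=-0.1805, 0.0667×(-2.7081)=-0.1805, 0.0667×(-2.7081)=-0.1805.
Sum = -1.5990, so H' = 1.60.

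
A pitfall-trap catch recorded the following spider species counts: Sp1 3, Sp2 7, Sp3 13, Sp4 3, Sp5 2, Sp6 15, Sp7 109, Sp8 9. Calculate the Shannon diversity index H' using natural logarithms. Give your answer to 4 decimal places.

Total N = 3+7+13+3+2+15+109+9 = 161, so the proportions are 0.018634, 0.043478, 0.080745, 0.018634, 0.012422, 0.093168, 0.677019, 0.055901 (working shown to 6 dp, full precision carried).
Each pᵢ ln pᵢ term: 0.018634×(-3.982792)=-0.074214, 0.043478×(-3.135494)=-0.136326, 0.080745×(-2.516455)=-0.203192, 0.018634×(-3.982792)=-0.074214, 0.012422×(-4.388257)=-0.054513, 0.093168×(-2.373354)=-0.221120, 0.677019×(-0.390056)=-0.264076, 0.055901×(-2.884180)=-0.161227.
Sum = -1.188880, so H' = 1.1889.

1.1889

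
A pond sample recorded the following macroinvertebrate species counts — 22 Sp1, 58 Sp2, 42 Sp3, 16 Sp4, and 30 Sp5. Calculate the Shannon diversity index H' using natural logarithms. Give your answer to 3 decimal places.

1.512

Total N = 22+58+42+16+30 = 168, so the proportions are 0.13095, 0.34524, 0.25, 0.09524, 0.17857 (working shown to 5 dp, full precision carried).
Each pᵢ ln pᵢ term: 0.13095×(-2.03292)=-0.26622, 0.34524×(-1.06352)=-0.36717, 0.25×(-1.38629)=-0.34657, 0.09524×(-2.35138)=-0.22394, 0.17857×(-1.72277)=-0.30764.
Sum = -1.51153, so H' = 1.512.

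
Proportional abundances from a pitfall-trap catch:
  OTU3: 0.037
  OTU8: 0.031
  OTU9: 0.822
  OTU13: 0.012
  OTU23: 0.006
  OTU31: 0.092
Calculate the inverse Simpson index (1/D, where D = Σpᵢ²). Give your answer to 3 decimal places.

D = 0.037² + 0.031² + 0.822² + 0.012² + 0.006² + 0.092² = 0.001369 + 0.000961 + 0.675684 + 0.000144 + 0.000036 + 0.008464 = 0.686658 (working shown to 6 dp, full precision carried).
So 1/D = 1.45633, i.e. 1.456 to 3 decimal places.

1.456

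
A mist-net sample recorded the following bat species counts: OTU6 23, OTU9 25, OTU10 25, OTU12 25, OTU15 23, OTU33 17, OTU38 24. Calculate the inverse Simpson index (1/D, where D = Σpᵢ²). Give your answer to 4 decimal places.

6.9100

Total N = 23+25+25+25+23+17+24 = 162, so the proportions are 0.14197531, 0.15432099, 0.15432099, 0.15432099, 0.14197531, 0.10493827, 0.14814815 (working shown to 8 dp, full precision carried).
D = 0.14197531² + 0.15432099² + 0.15432099² + 0.15432099² + 0.14197531² + 0.10493827² + 0.14814815² = 0.02015699 + 0.02381497 + 0.02381497 + 0.02381497 + 0.02015699 + 0.01101204 + 0.02194787 = 0.14471879.
So 1/D = 6.909953, i.e. 6.9100 to 4 decimal places.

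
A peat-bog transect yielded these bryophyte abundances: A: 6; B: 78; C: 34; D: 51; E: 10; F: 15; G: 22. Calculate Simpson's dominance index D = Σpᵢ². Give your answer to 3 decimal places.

0.229

Total N = 6+78+34+51+10+15+22 = 216, so the proportions are 0.02778, 0.36111, 0.15741, 0.23611, 0.0463, 0.06944, 0.10185 (working shown to 5 dp, full precision carried).
D = 0.02778² + 0.36111² + 0.15741² + 0.23611² + 0.0463² + 0.06944² + 0.10185² = 0.00077 + 0.13040 + 0.02478 + 0.05575 + 0.00214 + 0.00482 + 0.01037 = 0.22904.
To 3 decimal places, D = 0.229.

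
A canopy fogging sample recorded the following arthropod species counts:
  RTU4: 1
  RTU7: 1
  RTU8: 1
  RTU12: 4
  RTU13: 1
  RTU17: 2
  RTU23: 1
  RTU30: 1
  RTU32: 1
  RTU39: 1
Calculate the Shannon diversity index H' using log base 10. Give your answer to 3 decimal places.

0.931

Total N = 1+1+1+4+1+2+1+1+1+1 = 14, so the proportions are 0.07143, 0.07143, 0.07143, 0.28571, 0.07143, 0.14286, 0.07143, 0.07143, 0.07143, 0.07143 (working shown to 5 dp, full precision carried).
Each pᵢ log₁₀ pᵢ term: 0.07143×(-1.14613)=-0.08187, 0.07143×(-1.14613)=-0.08187, 0.07143×(-1.14613)=-0.08187, 0.28571×(-0.54407)=-0.15545, 0.07143×(-1.14613)=-0.08187, 0.14286×(-0.84510)=-0.12073, 0.07143×(-1.14613)=-0.08187, 0.07143×(-1.14613)=-0.08187, 0.07143×(-1.14613)=-0.08187, 0.07143×(-1.14613)=-0.08187.
Sum = -0.93111, so H' = 0.931.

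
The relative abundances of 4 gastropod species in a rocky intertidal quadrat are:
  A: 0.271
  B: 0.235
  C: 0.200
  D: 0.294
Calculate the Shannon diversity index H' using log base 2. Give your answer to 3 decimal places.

1.985

Each pᵢ log₂ pᵢ term (working shown to 5 dp, full precision carried): 0.271×(-1.88364)=-0.51047, 0.235×(-2.08927)=-0.49098, 0.2×(-2.32193)=-0.46439, 0.294×(-1.76611)=-0.51924.
Sum = -1.98507, so H' = 1.985.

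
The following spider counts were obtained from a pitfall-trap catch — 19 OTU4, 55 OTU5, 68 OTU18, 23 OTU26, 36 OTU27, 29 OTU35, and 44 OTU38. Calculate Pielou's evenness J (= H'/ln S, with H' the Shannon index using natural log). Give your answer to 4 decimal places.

Total N = 19+55+68+23+36+29+44 = 274, so the proportions are 0.069343, 0.20073, 0.248175, 0.083942, 0.131387, 0.105839, 0.160584 (working shown to 6 dp, full precision carried).
H' = −Σ pᵢ ln pᵢ = −((-0.185055) + (-0.322331) + (-0.345862) + (-0.207977) + (-0.266664) + (-0.237698) + (-0.293698)) = 1.859284.
With S = 7 species, ln S = 1.945910, so J = 1.859284/1.945910 = 0.955483, i.e. 0.9555 to 4 decimal places.

0.9555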